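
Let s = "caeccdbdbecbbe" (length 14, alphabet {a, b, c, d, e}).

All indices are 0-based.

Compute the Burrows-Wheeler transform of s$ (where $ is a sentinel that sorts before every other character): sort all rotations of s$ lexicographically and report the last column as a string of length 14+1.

rank  rotation         last
    0  $caeccdbdbecbbe  e
    1  aeccdbdbecbbe$c  c
    2  bbe$caeccdbdbec  c
    3  bdbecbbe$caeccd  d
    4  be$caeccdbdbecb  b
    5  becbbe$caeccdbd  d
    6  caeccdbdbecbbe$  $
    7  cbbe$caeccdbdbe  e
    8  ccdbdbecbbe$cae  e
    9  cdbdbecbbe$caec  c
   10  dbdbecbbe$caecc  c
   11  dbecbbe$caeccdb  b
   12  e$caeccdbdbecbb  b
   13  ecbbe$caeccdbdb  b
   14  eccdbdbecbbe$ca  a

eccdbd$eeccbbba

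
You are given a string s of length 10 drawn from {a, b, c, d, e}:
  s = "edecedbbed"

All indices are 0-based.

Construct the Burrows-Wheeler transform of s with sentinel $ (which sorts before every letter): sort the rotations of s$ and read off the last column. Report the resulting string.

ddbeeeedbc$

rank  rotation     last
    0  $edecedbbed  d
    1  bbed$edeced  d
    2  bed$edecedb  b
    3  cedbbed$ede  e
    4  d$edecedbbe  e
    5  dbbed$edece  e
    6  decedbbed$e  e
    7  ecedbbed$ed  d
    8  ed$edecedbb  b
    9  edbbed$edec  c
   10  edecedbbed$  $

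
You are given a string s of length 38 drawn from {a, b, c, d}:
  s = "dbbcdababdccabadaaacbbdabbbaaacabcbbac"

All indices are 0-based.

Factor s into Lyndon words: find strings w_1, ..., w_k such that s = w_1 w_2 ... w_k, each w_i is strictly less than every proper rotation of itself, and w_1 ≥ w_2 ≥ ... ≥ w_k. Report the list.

["d", "bbcd", "ababdccabad", "aaacbbdabbb", "aaacabcbbac"]

emit factor 1: 'd' (i=0, period=1)
emit factor 2: 'bbcd' (i=1, period=4)
emit factor 3: 'ababdccabad' (i=5, period=11)
emit factor 4: 'aaacbbdabbb' (i=16, period=11)
emit factor 5: 'aaacabcbbac' (i=27, period=11)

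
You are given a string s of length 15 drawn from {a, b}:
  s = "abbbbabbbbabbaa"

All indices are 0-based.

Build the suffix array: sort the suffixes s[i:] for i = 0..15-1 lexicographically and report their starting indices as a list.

rank→(start, suffix):
  0 → (14, 'a')
  1 → (13, 'aa')
  2 → (10, 'abbaa')
  3 → (5, 'abbbbabbaa')
  4 → (0, 'abbbbabbbbabbaa')
  5 → (12, 'baa')
  6 → (9, 'babbaa')
  7 → (4, 'babbbbabbaa')
  8 → (11, 'bbaa')
  9 → (8, 'bbabbaa')
  10 → (3, 'bbabbbbabbaa')
  11 → (7, 'bbbabbaa')
  12 → (2, 'bbbabbbbabbaa')
  13 → (6, 'bbbbabbaa')
  14 → (1, 'bbbbabbbbabbaa')

[14, 13, 10, 5, 0, 12, 9, 4, 11, 8, 3, 7, 2, 6, 1]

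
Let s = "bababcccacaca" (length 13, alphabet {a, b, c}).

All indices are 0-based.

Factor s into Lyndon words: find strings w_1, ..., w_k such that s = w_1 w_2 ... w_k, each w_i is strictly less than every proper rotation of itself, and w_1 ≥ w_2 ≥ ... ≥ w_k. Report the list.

["b", "ababcccacac", "a"]

emit factor 1: 'b' (i=0, period=1)
emit factor 2: 'ababcccacac' (i=1, period=11)
emit factor 3: 'a' (i=12, period=1)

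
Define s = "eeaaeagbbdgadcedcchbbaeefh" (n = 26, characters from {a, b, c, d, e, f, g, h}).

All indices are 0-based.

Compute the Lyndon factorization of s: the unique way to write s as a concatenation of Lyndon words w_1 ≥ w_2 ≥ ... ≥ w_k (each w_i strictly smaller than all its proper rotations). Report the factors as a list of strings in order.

emit factor 1: 'e' (i=0, period=1)
emit factor 2: 'e' (i=1, period=1)
emit factor 3: 'aaeagbbdgadcedcchbbaeefh' (i=2, period=24)

["e", "e", "aaeagbbdgadcedcchbbaeefh"]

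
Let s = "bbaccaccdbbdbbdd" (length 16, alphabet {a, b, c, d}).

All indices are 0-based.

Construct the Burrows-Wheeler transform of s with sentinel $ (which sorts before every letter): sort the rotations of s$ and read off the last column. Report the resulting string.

dbcb$ddbbcaacdcbb

rank  rotation           last
    0  $bbaccaccdbbdbbdd  d
    1  accaccdbbdbbdd$bb  b
    2  accdbbdbbdd$bbacc  c
    3  baccaccdbbdbbdd$b  b
    4  bbaccaccdbbdbbdd$  $
    5  bbdbbdd$bbaccaccd  d
    6  bbdd$bbaccaccdbbd  d
    7  bdbbdd$bbaccaccdb  b
    8  bdd$bbaccaccdbbdb  b
    9  caccdbbdbbdd$bbac  c
   10  ccaccdbbdbbdd$bba  a
   11  ccdbbdbbdd$bbacca  a
   12  cdbbdbbdd$bbaccac  c
   13  d$bbaccaccdbbdbbd  d
   14  dbbdbbdd$bbaccacc  c
   15  dbbdd$bbaccaccdbb  b
   16  dd$bbaccaccdbbdbb  b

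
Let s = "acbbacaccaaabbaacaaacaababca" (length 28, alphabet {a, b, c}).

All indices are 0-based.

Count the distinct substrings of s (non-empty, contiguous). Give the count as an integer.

rank→(start, suffix):
  0 → (27, 'a')
  1 → (9, 'aaabbaacaaacaababca')
  2 → (17, 'aaacaababca')
  3 → (21, 'aababca')
  4 → (10, 'aabbaacaaacaababca')
  5 → (14, 'aacaaacaababca')
  6 → (18, 'aacaababca')
  7 → (22, 'ababca')
  8 → (11, 'abbaacaaacaababca')
  9 → (24, 'abca')
  10 → (15, 'acaaacaababca')
  11 → (19, 'acaababca')
  12 → (4, 'acaccaaabbaacaaacaababca')
  13 → (0, 'acbbacaccaaabbaacaaacaababca')
  14 → (6, 'accaaabbaacaaacaababca')
  15 → (13, 'baacaaacaababca')
  16 → (23, 'babca')
  17 → (3, 'bacaccaaabbaacaaacaababca')
  18 → (12, 'bbaacaaacaababca')
  19 → (2, 'bbacaccaaabbaacaaacaababca')
  20 → (25, 'bca')
  21 → (26, 'ca')
  22 → (8, 'caaabbaacaaacaababca')
  23 → (16, 'caaacaababca')
  24 → (20, 'caababca')
  25 → (5, 'caccaaabbaacaaacaababca')
  26 → (1, 'cbbacaccaaabbaacaaacaababca')
  27 → (7, 'ccaaabbaacaaacaababca')

SA = [27, 9, 17, 21, 10, 14, 18, 22, 11, 24, 15, 19, 4, 0, 6, 13, 23, 3, 12, 2, 25, 26, 8, 16, 20, 5, 1, 7]
i: (SA[i-1],SA[i]) lcp shared
  1: (27,9) 1 'a'
  2: (9,17) 3 'aaa'
  3: (17,21) 2 'aa'
  4: (21,10) 3 'aab'
  5: (10,14) 2 'aa'
  6: (14,18) 5 'aacaa'
  7: (18,22) 1 'a'
  8: (22,11) 2 'ab'
  9: (11,24) 2 'ab'
  10: (24,15) 1 'a'
  11: (15,19) 4 'acaa'
  12: (19,4) 3 'aca'
  13: (4,0) 2 'ac'
  14: (0,6) 2 'ac'
  15: (6,13) 0 ''
  16: (13,23) 2 'ba'
  17: (23,3) 2 'ba'
  18: (3,12) 1 'b'
  19: (12,2) 3 'bba'
  20: (2,25) 1 'b'
  21: (25,26) 0 ''
  22: (26,8) 2 'ca'
  23: (8,16) 4 'caaa'
  24: (16,20) 3 'caa'
  25: (20,5) 2 'ca'
  26: (5,1) 1 'c'
  27: (1,7) 1 'c'

n(n+1)/2 = 28·29/2 = 406
Σ LCP = 0 + 1 + 3 + 2 + 3 + 2 + 5 + 1 + 2 + 2 + 1 + 4 + 3 + 2 + 2 + 0 + 2 + 2 + 1 + 3 + 1 + 0 + 2 + 4 + 3 + 2 + 1 + 1 = 55
distinct = 406 − 55 = 351

351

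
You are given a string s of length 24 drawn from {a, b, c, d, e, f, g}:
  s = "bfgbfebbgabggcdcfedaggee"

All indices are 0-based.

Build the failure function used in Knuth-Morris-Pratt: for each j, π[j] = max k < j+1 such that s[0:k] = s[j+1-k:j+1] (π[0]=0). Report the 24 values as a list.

[0, 0, 0, 1, 2, 0, 1, 1, 0, 0, 1, 0, 0, 0, 0, 0, 0, 0, 0, 0, 0, 0, 0, 0]

π[0] = 0
j=1 s[j]='f': π[1]=0 (border '')
j=2 s[j]='g': π[2]=0 (border '')
j=3 s[j]='b': π[3]=1 (border 'b')
j=4 s[j]='f': π[4]=2 (border 'bf')
j=5 s[j]='e': k: 2→0; π[5]=0 (border '')
j=6 s[j]='b': π[6]=1 (border 'b')
j=7 s[j]='b': k: 1→0; π[7]=1 (border 'b')
j=8 s[j]='g': k: 1→0; π[8]=0 (border '')
j=9 s[j]='a': π[9]=0 (border '')
j=10 s[j]='b': π[10]=1 (border 'b')
j=11 s[j]='g': k: 1→0; π[11]=0 (border '')
j=12 s[j]='g': π[12]=0 (border '')
j=13 s[j]='c': π[13]=0 (border '')
j=14 s[j]='d': π[14]=0 (border '')
j=15 s[j]='c': π[15]=0 (border '')
j=16 s[j]='f': π[16]=0 (border '')
j=17 s[j]='e': π[17]=0 (border '')
j=18 s[j]='d': π[18]=0 (border '')
j=19 s[j]='a': π[19]=0 (border '')
j=20 s[j]='g': π[20]=0 (border '')
j=21 s[j]='g': π[21]=0 (border '')
j=22 s[j]='e': π[22]=0 (border '')
j=23 s[j]='e': π[23]=0 (border '')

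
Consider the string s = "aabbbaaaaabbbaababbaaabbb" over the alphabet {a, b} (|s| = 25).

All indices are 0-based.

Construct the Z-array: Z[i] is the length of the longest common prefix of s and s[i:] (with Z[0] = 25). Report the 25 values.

[25, 1, 0, 0, 0, 2, 2, 2, 7, 1, 0, 0, 0, 3, 1, 0, 1, 0, 0, 2, 5, 1, 0, 0, 0]

Z[0]=25
i=1: outside box; Z[1]=1 extend→box=[1,2)
i=2: outside box; Z[2]=0
i=3: outside box; Z[3]=0
i=4: outside box; Z[4]=0
i=5: outside box; Z[5]=2 extend→box=[5,7)
i=6: min(r-i=1, Z[1]=1)=1; Z[6]=2 extend→box=[6,8)
i=7: min(r-i=1, Z[1]=1)=1; Z[7]=2 extend→box=[7,9)
i=8: min(r-i=1, Z[1]=1)=1; Z[8]=7 extend→box=[8,15)
i=9: min(r-i=6, Z[1]=1)=1; Z[9]=1
i=10: min(r-i=5, Z[2]=0)=0; Z[10]=0
i=11: min(r-i=4, Z[3]=0)=0; Z[11]=0
i=12: min(r-i=3, Z[4]=0)=0; Z[12]=0
i=13: min(r-i=2, Z[5]=2)=2; Z[13]=3 extend→box=[13,16)
i=14: min(r-i=2, Z[1]=1)=1; Z[14]=1
i=15: min(r-i=1, Z[2]=0)=0; Z[15]=0
i=16: outside box; Z[16]=1 extend→box=[16,17)
i=17: outside box; Z[17]=0
i=18: outside box; Z[18]=0
i=19: outside box; Z[19]=2 extend→box=[19,21)
i=20: min(r-i=1, Z[1]=1)=1; Z[20]=5 extend→box=[20,25)
i=21: min(r-i=4, Z[1]=1)=1; Z[21]=1
i=22: min(r-i=3, Z[2]=0)=0; Z[22]=0
i=23: min(r-i=2, Z[3]=0)=0; Z[23]=0
i=24: min(r-i=1, Z[4]=0)=0; Z[24]=0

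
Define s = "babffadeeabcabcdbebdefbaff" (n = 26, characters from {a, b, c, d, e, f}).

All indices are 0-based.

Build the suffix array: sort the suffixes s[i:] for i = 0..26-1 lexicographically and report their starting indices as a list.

rank | idx | suffix
   0 |   9 | abcabcdbebdefbaff
   1 |  12 | abcdbebdefbaff
   2 |   1 | abffadeeabcabcdbebdefbaff
   3 |   5 | adeeabcabcdbebdefbaff
   4 |  23 | aff
   5 |   0 | babffadeeabcabcdbebdefbaff
   6 |  22 | baff
   7 |  10 | bcabcdbebdefbaff
   8 |  13 | bcdbebdefbaff
   9 |  18 | bdefbaff
  10 |  16 | bebdefbaff
  11 |   2 | bffadeeabcabcdbebdefbaff
  12 |  11 | cabcdbebdefbaff
  13 |  14 | cdbebdefbaff
  14 |  15 | dbebdefbaff
  15 |   6 | deeabcabcdbebdefbaff
  16 |  19 | defbaff
  17 |   8 | eabcabcdbebdefbaff
  18 |  17 | ebdefbaff
  19 |   7 | eeabcabcdbebdefbaff
  20 |  20 | efbaff
  21 |  25 | f
  22 |   4 | fadeeabcabcdbebdefbaff
  23 |  21 | fbaff
  24 |  24 | ff
  25 |   3 | ffadeeabcabcdbebdefbaff

[9, 12, 1, 5, 23, 0, 22, 10, 13, 18, 16, 2, 11, 14, 15, 6, 19, 8, 17, 7, 20, 25, 4, 21, 24, 3]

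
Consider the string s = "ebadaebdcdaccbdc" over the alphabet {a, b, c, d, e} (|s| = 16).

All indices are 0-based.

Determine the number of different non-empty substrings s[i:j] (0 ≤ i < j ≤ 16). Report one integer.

120

sorted suffixes:
  #0 SA[0]=10  'accbdc'
  #1 SA[1]=2  'adaebdcdaccbdc'
  #2 SA[2]=4  'aebdcdaccbdc'
  #3 SA[3]=1  'badaebdcdaccbdc'
  #4 SA[4]=13  'bdc'
  #5 SA[5]=6  'bdcdaccbdc'
  #6 SA[6]=15  'c'
  #7 SA[7]=12  'cbdc'
  #8 SA[8]=11  'ccbdc'
  #9 SA[9]=8  'cdaccbdc'
  #10 SA[10]=9  'daccbdc'
  #11 SA[11]=3  'daebdcdaccbdc'
  #12 SA[12]=14  'dc'
  #13 SA[13]=7  'dcdaccbdc'
  #14 SA[14]=0  'ebadaebdcdaccbdc'
  #15 SA[15]=5  'ebdcdaccbdc'

SA = [10, 2, 4, 1, 13, 6, 15, 12, 11, 8, 9, 3, 14, 7, 0, 5]
i: (SA[i-1],SA[i]) lcp shared
  1: (10,2) 1 'a'
  2: (2,4) 1 'a'
  3: (4,1) 0 ''
  4: (1,13) 1 'b'
  5: (13,6) 3 'bdc'
  6: (6,15) 0 ''
  7: (15,12) 1 'c'
  8: (12,11) 1 'c'
  9: (11,8) 1 'c'
  10: (8,9) 0 ''
  11: (9,3) 2 'da'
  12: (3,14) 1 'd'
  13: (14,7) 2 'dc'
  14: (7,0) 0 ''
  15: (0,5) 2 'eb'

n(n+1)/2 = 16·17/2 = 136
Σ LCP = 0 + 1 + 1 + 0 + 1 + 3 + 0 + 1 + 1 + 1 + 0 + 2 + 1 + 2 + 0 + 2 = 16
distinct = 136 − 16 = 120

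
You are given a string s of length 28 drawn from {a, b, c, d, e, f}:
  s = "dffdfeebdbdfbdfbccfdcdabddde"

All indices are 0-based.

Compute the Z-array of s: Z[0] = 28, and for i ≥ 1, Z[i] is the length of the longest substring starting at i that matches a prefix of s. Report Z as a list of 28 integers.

[28, 0, 0, 2, 0, 0, 0, 0, 1, 0, 2, 0, 0, 2, 0, 0, 0, 0, 0, 1, 0, 1, 0, 0, 1, 1, 1, 0]

Z[0]=28
i=1: outside box; Z[1]=0
i=2: outside box; Z[2]=0
i=3: outside box; Z[3]=2 grow→box=[3,5)
i=4: min(r-i=1, Z[1]=0)=0; Z[4]=0
i=5: outside box; Z[5]=0
i=6: outside box; Z[6]=0
i=7: outside box; Z[7]=0
i=8: outside box; Z[8]=1 grow→box=[8,9)
i=9: outside box; Z[9]=0
i=10: outside box; Z[10]=2 grow→box=[10,12)
i=11: min(r-i=1, Z[1]=0)=0; Z[11]=0
i=12: outside box; Z[12]=0
i=13: outside box; Z[13]=2 grow→box=[13,15)
i=14: min(r-i=1, Z[1]=0)=0; Z[14]=0
i=15: outside box; Z[15]=0
i=16: outside box; Z[16]=0
i=17: outside box; Z[17]=0
i=18: outside box; Z[18]=0
i=19: outside box; Z[19]=1 grow→box=[19,20)
i=20: outside box; Z[20]=0
i=21: outside box; Z[21]=1 grow→box=[21,22)
i=22: outside box; Z[22]=0
i=23: outside box; Z[23]=0
i=24: outside box; Z[24]=1 grow→box=[24,25)
i=25: outside box; Z[25]=1 grow→box=[25,26)
i=26: outside box; Z[26]=1 grow→box=[26,27)
i=27: outside box; Z[27]=0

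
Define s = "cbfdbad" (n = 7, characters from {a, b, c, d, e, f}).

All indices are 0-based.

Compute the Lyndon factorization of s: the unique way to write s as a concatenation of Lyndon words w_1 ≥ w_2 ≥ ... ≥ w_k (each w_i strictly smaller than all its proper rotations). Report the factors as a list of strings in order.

emit factor 1: 'c' (i=0, period=1)
emit factor 2: 'bfd' (i=1, period=3)
emit factor 3: 'b' (i=4, period=1)
emit factor 4: 'ad' (i=5, period=2)

["c", "bfd", "b", "ad"]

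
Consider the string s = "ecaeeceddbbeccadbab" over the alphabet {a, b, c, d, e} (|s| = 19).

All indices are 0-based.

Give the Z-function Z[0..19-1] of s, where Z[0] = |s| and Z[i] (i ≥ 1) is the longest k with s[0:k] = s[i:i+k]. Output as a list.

[19, 0, 0, 1, 2, 0, 1, 0, 0, 0, 0, 2, 0, 0, 0, 0, 0, 0, 0]

Z[0]=19
i=1: outside box; Z[1]=0
i=2: outside box; Z[2]=0
i=3: outside box; Z[3]=1 scan→box=[3,4)
i=4: outside box; Z[4]=2 scan→box=[4,6)
i=5: min(r-i=1, Z[1]=0)=0; Z[5]=0
i=6: outside box; Z[6]=1 scan→box=[6,7)
i=7: outside box; Z[7]=0
i=8: outside box; Z[8]=0
i=9: outside box; Z[9]=0
i=10: outside box; Z[10]=0
i=11: outside box; Z[11]=2 scan→box=[11,13)
i=12: min(r-i=1, Z[1]=0)=0; Z[12]=0
i=13: outside box; Z[13]=0
i=14: outside box; Z[14]=0
i=15: outside box; Z[15]=0
i=16: outside box; Z[16]=0
i=17: outside box; Z[17]=0
i=18: outside box; Z[18]=0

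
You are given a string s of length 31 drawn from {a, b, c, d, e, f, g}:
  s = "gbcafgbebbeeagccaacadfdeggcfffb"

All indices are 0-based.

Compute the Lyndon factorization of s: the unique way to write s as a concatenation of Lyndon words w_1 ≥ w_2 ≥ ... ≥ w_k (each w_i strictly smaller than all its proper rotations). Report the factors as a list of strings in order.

emit factor 1: 'g' (i=0, period=1)
emit factor 2: 'bc' (i=1, period=2)
emit factor 3: 'afgbebbeeagcc' (i=3, period=13)
emit factor 4: 'aacadfdeggcfffb' (i=16, period=15)

["g", "bc", "afgbebbeeagcc", "aacadfdeggcfffb"]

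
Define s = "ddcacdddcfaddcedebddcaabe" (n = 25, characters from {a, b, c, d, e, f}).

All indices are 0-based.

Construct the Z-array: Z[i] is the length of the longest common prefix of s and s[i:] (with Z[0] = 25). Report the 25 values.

Z[0]=25
i=1: outside box; Z[1]=1 scan→box=[1,2)
i=2: outside box; Z[2]=0
i=3: outside box; Z[3]=0
i=4: outside box; Z[4]=0
i=5: outside box; Z[5]=2 scan→box=[5,7)
i=6: min(r-i=1, Z[1]=1)=1; Z[6]=3 scan→box=[6,9)
i=7: min(r-i=2, Z[1]=1)=1; Z[7]=1
i=8: min(r-i=1, Z[2]=0)=0; Z[8]=0
i=9: outside box; Z[9]=0
i=10: outside box; Z[10]=0
i=11: outside box; Z[11]=3 scan→box=[11,14)
i=12: min(r-i=2, Z[1]=1)=1; Z[12]=1
i=13: min(r-i=1, Z[2]=0)=0; Z[13]=0
i=14: outside box; Z[14]=0
i=15: outside box; Z[15]=1 scan→box=[15,16)
i=16: outside box; Z[16]=0
i=17: outside box; Z[17]=0
i=18: outside box; Z[18]=4 scan→box=[18,22)
i=19: min(r-i=3, Z[1]=1)=1; Z[19]=1
i=20: min(r-i=2, Z[2]=0)=0; Z[20]=0
i=21: min(r-i=1, Z[3]=0)=0; Z[21]=0
i=22: outside box; Z[22]=0
i=23: outside box; Z[23]=0
i=24: outside box; Z[24]=0

[25, 1, 0, 0, 0, 2, 3, 1, 0, 0, 0, 3, 1, 0, 0, 1, 0, 0, 4, 1, 0, 0, 0, 0, 0]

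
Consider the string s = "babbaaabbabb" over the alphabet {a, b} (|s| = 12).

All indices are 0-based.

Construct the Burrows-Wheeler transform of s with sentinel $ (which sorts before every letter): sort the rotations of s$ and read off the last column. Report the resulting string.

rank  rotation       last
    0  $babbaaabbabb  b
    1  aaabbabb$babb  b
    2  aabbabb$babba  a
    3  abb$babbaaabb  b
    4  abbaaabbabb$b  b
    5  abbabb$babbaa  a
    6  b$babbaaabbab  b
    7  baaabbabb$bab  b
    8  babb$babbaaab  b
    9  babbaaabbabb$  $
   10  bb$babbaaabba  a
   11  bbaaabbabb$ba  a
   12  bbabb$babbaaa  a

bbabbabbb$aaa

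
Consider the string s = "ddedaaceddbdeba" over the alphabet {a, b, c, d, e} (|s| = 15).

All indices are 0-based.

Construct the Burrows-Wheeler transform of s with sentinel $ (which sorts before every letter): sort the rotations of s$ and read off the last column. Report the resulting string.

abdaedaede$bdddc

rank  rotation          last
    0  $ddedaaceddbdeba  a
    1  a$ddedaaceddbdeb  b
    2  aaceddbdeba$dded  d
    3  aceddbdeba$ddeda  a
    4  ba$ddedaaceddbde  e
    5  bdeba$ddedaacedd  d
    6  ceddbdeba$ddedaa  a
    7  daaceddbdeba$dde  e
    8  dbdeba$ddedaaced  d
    9  ddbdeba$ddedaace  e
   10  ddedaaceddbdeba$  $
   11  deba$ddedaaceddb  b
   12  dedaaceddbdeba$d  d
   13  eba$ddedaaceddbd  d
   14  edaaceddbdeba$dd  d
   15  eddbdeba$ddedaac  c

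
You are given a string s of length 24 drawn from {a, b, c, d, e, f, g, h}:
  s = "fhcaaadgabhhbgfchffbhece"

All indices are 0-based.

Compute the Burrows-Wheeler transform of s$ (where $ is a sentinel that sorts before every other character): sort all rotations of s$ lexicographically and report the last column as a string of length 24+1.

rank  rotation                   last
    0  $fhcaaadgabhhbgfchffbhece  e
    1  aaadgabhhbgfchffbhece$fhc  c
    2  aadgabhhbgfchffbhece$fhca  a
    3  abhhbgfchffbhece$fhcaaadg  g
    4  adgabhhbgfchffbhece$fhcaa  a
    5  bgfchffbhece$fhcaaadgabhh  h
    6  bhece$fhcaaadgabhhbgfchff  f
    7  bhhbgfchffbhece$fhcaaadga  a
    8  caaadgabhhbgfchffbhece$fh  h
    9  ce$fhcaaadgabhhbgfchffbhe  e
   10  chffbhece$fhcaaadgabhhbgf  f
   11  dgabhhbgfchffbhece$fhcaaa  a
   12  e$fhcaaadgabhhbgfchffbhec  c
   13  ece$fhcaaadgabhhbgfchffbh  h
   14  fbhece$fhcaaadgabhhbgfchf  f
   15  fchffbhece$fhcaaadgabhhbg  g
   16  ffbhece$fhcaaadgabhhbgfch  h
   17  fhcaaadgabhhbgfchffbhece$  $
   18  gabhhbgfchffbhece$fhcaaad  d
   19  gfchffbhece$fhcaaadgabhhb  b
   20  hbgfchffbhece$fhcaaadgabh  h
   21  hcaaadgabhhbgfchffbhece$f  f
   22  hece$fhcaaadgabhhbgfchffb  b
   23  hffbhece$fhcaaadgabhhbgfc  c
   24  hhbgfchffbhece$fhcaaadgab  b

ecagahfahefachfgh$dbhfbcb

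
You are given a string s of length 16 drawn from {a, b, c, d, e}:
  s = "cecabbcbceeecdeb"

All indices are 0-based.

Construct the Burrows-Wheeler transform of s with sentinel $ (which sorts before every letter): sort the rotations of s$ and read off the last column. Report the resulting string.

rank  rotation           last
    0  $cecabbcbceeecdeb  b
    1  abbcbceeecdeb$cec  c
    2  b$cecabbcbceeecde  e
    3  bbcbceeecdeb$ceca  a
    4  bcbceeecdeb$cecab  b
    5  bceeecdeb$cecabbc  c
    6  cabbcbceeecdeb$ce  e
    7  cbceeecdeb$cecabb  b
    8  cdeb$cecabbcbceee  e
    9  cecabbcbceeecdeb$  $
   10  ceeecdeb$cecabbcb  b
   11  deb$cecabbcbceeec  c
   12  eb$cecabbcbceeecd  d
   13  ecabbcbceeecdeb$c  c
   14  ecdeb$cecabbcbcee  e
   15  eecdeb$cecabbcbce  e
   16  eeecdeb$cecabbcbc  c

bceabcebe$bcdceec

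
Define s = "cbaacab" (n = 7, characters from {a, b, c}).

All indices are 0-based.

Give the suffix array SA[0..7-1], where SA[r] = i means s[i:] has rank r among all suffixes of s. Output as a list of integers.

rank | idx | suffix
   0 |   2 | aacab
   1 |   5 | ab
   2 |   3 | acab
   3 |   6 | b
   4 |   1 | baacab
   5 |   4 | cab
   6 |   0 | cbaacab

[2, 5, 3, 6, 1, 4, 0]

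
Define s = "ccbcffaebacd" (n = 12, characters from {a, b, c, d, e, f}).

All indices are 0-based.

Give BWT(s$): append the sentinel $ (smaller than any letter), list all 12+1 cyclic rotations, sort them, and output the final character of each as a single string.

dbfecc$abcafc

rank  rotation       last
    0  $ccbcffaebacd  d
    1  acd$ccbcffaeb  b
    2  aebacd$ccbcff  f
    3  bacd$ccbcffae  e
    4  bcffaebacd$cc  c
    5  cbcffaebacd$c  c
    6  ccbcffaebacd$  $
    7  cd$ccbcffaeba  a
    8  cffaebacd$ccb  b
    9  d$ccbcffaebac  c
   10  ebacd$ccbcffa  a
   11  faebacd$ccbcf  f
   12  ffaebacd$ccbc  c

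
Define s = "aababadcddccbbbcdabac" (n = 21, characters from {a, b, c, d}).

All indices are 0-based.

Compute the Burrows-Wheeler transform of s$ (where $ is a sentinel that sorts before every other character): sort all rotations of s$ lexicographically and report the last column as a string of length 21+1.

rank  rotation                last
    0  $aababadcddccbbbcdabac  c
    1  aababadcddccbbbcdabac$  $
    2  ababadcddccbbbcdabac$a  a
    3  abac$aababadcddccbbbcd  d
    4  abadcddccbbbcdabac$aab  b
    5  ac$aababadcddccbbbcdab  b
    6  adcddccbbbcdabac$aabab  b
    7  babadcddccbbbcdabac$aa  a
    8  bac$aababadcddccbbbcda  a
    9  badcddccbbbcdabac$aaba  a
   10  bbbcdabac$aababadcddcc  c
   11  bbcdabac$aababadcddccb  b
   12  bcdabac$aababadcddccbb  b
   13  c$aababadcddccbbbcdaba  a
   14  cbbbcdabac$aababadcddc  c
   15  ccbbbcdabac$aababadcdd  d
   16  cdabac$aababadcddccbbb  b
   17  cddccbbbcdabac$aababad  d
   18  dabac$aababadcddccbbbc  c
   19  dccbbbcdabac$aababadcd  d
   20  dcddccbbbcdabac$aababa  a
   21  ddccbbbcdabac$aababadc  c

c$adbbbaaacbbacdbdcdac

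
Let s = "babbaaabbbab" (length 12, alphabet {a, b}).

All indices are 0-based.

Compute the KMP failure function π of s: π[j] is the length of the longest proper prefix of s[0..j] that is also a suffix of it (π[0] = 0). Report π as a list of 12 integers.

π[0] = 0
j=1 s[j]='a': π[1]=0 (border '')
j=2 s[j]='b': π[2]=1 (border 'b')
j=3 s[j]='b': k: 1→0; π[3]=1 (border 'b')
j=4 s[j]='a': π[4]=2 (border 'ba')
j=5 s[j]='a': k: 2→0; π[5]=0 (border '')
j=6 s[j]='a': π[6]=0 (border '')
j=7 s[j]='b': π[7]=1 (border 'b')
j=8 s[j]='b': k: 1→0; π[8]=1 (border 'b')
j=9 s[j]='b': k: 1→0; π[9]=1 (border 'b')
j=10 s[j]='a': π[10]=2 (border 'ba')
j=11 s[j]='b': π[11]=3 (border 'bab')

[0, 0, 1, 1, 2, 0, 0, 1, 1, 1, 2, 3]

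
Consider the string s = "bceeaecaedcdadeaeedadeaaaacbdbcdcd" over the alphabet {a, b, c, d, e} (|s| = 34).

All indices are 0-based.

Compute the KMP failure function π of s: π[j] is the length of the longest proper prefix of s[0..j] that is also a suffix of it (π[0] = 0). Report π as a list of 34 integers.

π[0] = 0
j=1 s[j]='c': π[1]=0 (border '')
j=2 s[j]='e': π[2]=0 (border '')
j=3 s[j]='e': π[3]=0 (border '')
j=4 s[j]='a': π[4]=0 (border '')
j=5 s[j]='e': π[5]=0 (border '')
j=6 s[j]='c': π[6]=0 (border '')
j=7 s[j]='a': π[7]=0 (border '')
j=8 s[j]='e': π[8]=0 (border '')
j=9 s[j]='d': π[9]=0 (border '')
j=10 s[j]='c': π[10]=0 (border '')
j=11 s[j]='d': π[11]=0 (border '')
j=12 s[j]='a': π[12]=0 (border '')
j=13 s[j]='d': π[13]=0 (border '')
j=14 s[j]='e': π[14]=0 (border '')
j=15 s[j]='a': π[15]=0 (border '')
j=16 s[j]='e': π[16]=0 (border '')
j=17 s[j]='e': π[17]=0 (border '')
j=18 s[j]='d': π[18]=0 (border '')
j=19 s[j]='a': π[19]=0 (border '')
j=20 s[j]='d': π[20]=0 (border '')
j=21 s[j]='e': π[21]=0 (border '')
j=22 s[j]='a': π[22]=0 (border '')
j=23 s[j]='a': π[23]=0 (border '')
j=24 s[j]='a': π[24]=0 (border '')
j=25 s[j]='a': π[25]=0 (border '')
j=26 s[j]='c': π[26]=0 (border '')
j=27 s[j]='b': π[27]=1 (border 'b')
j=28 s[j]='d': k: 1→0; π[28]=0 (border '')
j=29 s[j]='b': π[29]=1 (border 'b')
j=30 s[j]='c': π[30]=2 (border 'bc')
j=31 s[j]='d': k: 2→0; π[31]=0 (border '')
j=32 s[j]='c': π[32]=0 (border '')
j=33 s[j]='d': π[33]=0 (border '')

[0, 0, 0, 0, 0, 0, 0, 0, 0, 0, 0, 0, 0, 0, 0, 0, 0, 0, 0, 0, 0, 0, 0, 0, 0, 0, 0, 1, 0, 1, 2, 0, 0, 0]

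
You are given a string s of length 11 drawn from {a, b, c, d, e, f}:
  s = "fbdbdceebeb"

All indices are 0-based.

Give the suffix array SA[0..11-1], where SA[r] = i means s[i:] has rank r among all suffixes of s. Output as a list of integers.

[10, 1, 3, 8, 5, 2, 4, 9, 7, 6, 0]

sorted suffixes:
  #0 SA[0]=10  'b'
  #1 SA[1]=1  'bdbdceebeb'
  #2 SA[2]=3  'bdceebeb'
  #3 SA[3]=8  'beb'
  #4 SA[4]=5  'ceebeb'
  #5 SA[5]=2  'dbdceebeb'
  #6 SA[6]=4  'dceebeb'
  #7 SA[7]=9  'eb'
  #8 SA[8]=7  'ebeb'
  #9 SA[9]=6  'eebeb'
  #10 SA[10]=0  'fbdbdceebeb'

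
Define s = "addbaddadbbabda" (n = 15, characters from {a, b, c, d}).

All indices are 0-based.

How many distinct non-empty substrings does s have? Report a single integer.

rank | idx | suffix
   0 |  14 | a
   1 |  11 | abda
   2 |   7 | adbbabda
   3 |   4 | addadbbabda
   4 |   0 | addbaddadbbabda
   5 |  10 | babda
   6 |   3 | baddadbbabda
   7 |   9 | bbabda
   8 |  12 | bda
   9 |  13 | da
  10 |   6 | dadbbabda
  11 |   2 | dbaddadbbabda
  12 |   8 | dbbabda
  13 |   5 | ddadbbabda
  14 |   1 | ddbaddadbbabda

SA = [14, 11, 7, 4, 0, 10, 3, 9, 12, 13, 6, 2, 8, 5, 1]
[i] adj suffixes → lcp
  [1] 14/11 → 1 ('a')
  [2] 11/7 → 1 ('a')
  [3] 7/4 → 2 ('ad')
  [4] 4/0 → 3 ('add')
  [5] 0/10 → 0 ('')
  [6] 10/3 → 2 ('ba')
  [7] 3/9 → 1 ('b')
  [8] 9/12 → 1 ('b')
  [9] 12/13 → 0 ('')
  [10] 13/6 → 2 ('da')
  [11] 6/2 → 1 ('d')
  [12] 2/8 → 2 ('db')
  [13] 8/5 → 1 ('d')
  [14] 5/1 → 2 ('dd')

n(n+1)/2 = 15·16/2 = 120
Σ LCP = 0 + 1 + 1 + 2 + 3 + 0 + 2 + 1 + 1 + 0 + 2 + 1 + 2 + 1 + 2 = 19
distinct = 120 − 19 = 101

101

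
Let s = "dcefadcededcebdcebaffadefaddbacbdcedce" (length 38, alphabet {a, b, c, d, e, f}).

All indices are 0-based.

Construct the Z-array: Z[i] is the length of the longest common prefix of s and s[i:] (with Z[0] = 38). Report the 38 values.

Z[0]=38
i=1: fresh scan; Z[1]=0
i=2: fresh scan; Z[2]=0
i=3: fresh scan; Z[3]=0
i=4: fresh scan; Z[4]=0
i=5: fresh scan; Z[5]=3 grow→box=[5,8)
i=6: min(r-i=2, Z[1]=0)=0; Z[6]=0
i=7: min(r-i=1, Z[2]=0)=0; Z[7]=0
i=8: fresh scan; Z[8]=1 grow→box=[8,9)
i=9: fresh scan; Z[9]=0
i=10: fresh scan; Z[10]=3 grow→box=[10,13)
i=11: min(r-i=2, Z[1]=0)=0; Z[11]=0
i=12: min(r-i=1, Z[2]=0)=0; Z[12]=0
i=13: fresh scan; Z[13]=0
i=14: fresh scan; Z[14]=3 grow→box=[14,17)
i=15: min(r-i=2, Z[1]=0)=0; Z[15]=0
i=16: min(r-i=1, Z[2]=0)=0; Z[16]=0
i=17: fresh scan; Z[17]=0
i=18: fresh scan; Z[18]=0
i=19: fresh scan; Z[19]=0
i=20: fresh scan; Z[20]=0
i=21: fresh scan; Z[21]=0
i=22: fresh scan; Z[22]=1 grow→box=[22,23)
i=23: fresh scan; Z[23]=0
i=24: fresh scan; Z[24]=0
i=25: fresh scan; Z[25]=0
i=26: fresh scan; Z[26]=1 grow→box=[26,27)
i=27: fresh scan; Z[27]=1 grow→box=[27,28)
i=28: fresh scan; Z[28]=0
i=29: fresh scan; Z[29]=0
i=30: fresh scan; Z[30]=0
i=31: fresh scan; Z[31]=0
i=32: fresh scan; Z[32]=3 grow→box=[32,35)
i=33: min(r-i=2, Z[1]=0)=0; Z[33]=0
i=34: min(r-i=1, Z[2]=0)=0; Z[34]=0
i=35: fresh scan; Z[35]=3 grow→box=[35,38)
i=36: min(r-i=2, Z[1]=0)=0; Z[36]=0
i=37: min(r-i=1, Z[2]=0)=0; Z[37]=0

[38, 0, 0, 0, 0, 3, 0, 0, 1, 0, 3, 0, 0, 0, 3, 0, 0, 0, 0, 0, 0, 0, 1, 0, 0, 0, 1, 1, 0, 0, 0, 0, 3, 0, 0, 3, 0, 0]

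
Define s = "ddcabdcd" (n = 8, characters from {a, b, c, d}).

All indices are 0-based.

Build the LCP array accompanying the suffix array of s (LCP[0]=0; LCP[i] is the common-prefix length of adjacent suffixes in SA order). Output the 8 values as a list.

[0, 0, 0, 1, 0, 1, 2, 1]

sorted suffixes:
  #0 SA[0]=3  'abdcd'
  #1 SA[1]=4  'bdcd'
  #2 SA[2]=2  'cabdcd'
  #3 SA[3]=6  'cd'
  #4 SA[4]=7  'd'
  #5 SA[5]=1  'dcabdcd'
  #6 SA[6]=5  'dcd'
  #7 SA[7]=0  'ddcabdcd'

SA = [3, 4, 2, 6, 7, 1, 5, 0]
i: (SA[i-1],SA[i]) lcp shared
  1: (3,4) 0 ''
  2: (4,2) 0 ''
  3: (2,6) 1 'c'
  4: (6,7) 0 ''
  5: (7,1) 1 'd'
  6: (1,5) 2 'dc'
  7: (5,0) 1 'd'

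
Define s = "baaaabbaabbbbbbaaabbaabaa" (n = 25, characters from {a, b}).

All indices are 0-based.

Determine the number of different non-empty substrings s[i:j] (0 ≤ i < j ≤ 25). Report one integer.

245

sorted suffixes:
  #0 SA[0]=24  'a'
  #1 SA[1]=23  'aa'
  #2 SA[2]=1  'aaaabbaabbbbbbaaabbaabaa'
  #3 SA[3]=15  'aaabbaabaa'
  #4 SA[4]=2  'aaabbaabbbbbbaaabbaabaa'
  #5 SA[5]=20  'aabaa'
  #6 SA[6]=16  'aabbaabaa'
  #7 SA[7]=3  'aabbaabbbbbbaaabbaabaa'
  #8 SA[8]=7  'aabbbbbbaaabbaabaa'
  #9 SA[9]=21  'abaa'
  #10 SA[10]=17  'abbaabaa'
  #11 SA[11]=4  'abbaabbbbbbaaabbaabaa'
  #12 SA[12]=8  'abbbbbbaaabbaabaa'
  #13 SA[13]=22  'baa'
  #14 SA[14]=0  'baaaabbaabbbbbbaaabbaabaa'
  #15 SA[15]=14  'baaabbaabaa'
  #16 SA[16]=19  'baabaa'
  #17 SA[17]=6  'baabbbbbbaaabbaabaa'
  #18 SA[18]=13  'bbaaabbaabaa'
  #19 SA[19]=18  'bbaabaa'
  #20 SA[20]=5  'bbaabbbbbbaaabbaabaa'
  #21 SA[21]=12  'bbbaaabbaabaa'
  #22 SA[22]=11  'bbbbaaabbaabaa'
  #23 SA[23]=10  'bbbbbaaabbaabaa'
  #24 SA[24]=9  'bbbbbbaaabbaabaa'

SA = [24, 23, 1, 15, 2, 20, 16, 3, 7, 21, 17, 4, 8, 22, 0, 14, 19, 6, 13, 18, 5, 12, 11, 10, 9]
rank  pair      lcp
   1  s[24:],s[23:]  1  'a'
   2  s[23:],s[1:]  2  'aa'
   3  s[1:],s[15:]  3  'aaa'
   4  s[15:],s[2:]  8  'aaabbaab'
   5  s[2:],s[20:]  2  'aa'
   6  s[20:],s[16:]  3  'aab'
   7  s[16:],s[3:]  7  'aabbaab'
   8  s[3:],s[7:]  4  'aabb'
   9  s[7:],s[21:]  1  'a'
  10  s[21:],s[17:]  2  'ab'
  11  s[17:],s[4:]  6  'abbaab'
  12  s[4:],s[8:]  3  'abb'
  13  s[8:],s[22:]  0  ''
  14  s[22:],s[0:]  3  'baa'
  15  s[0:],s[14:]  4  'baaa'
  16  s[14:],s[19:]  3  'baa'
  17  s[19:],s[6:]  4  'baab'
  18  s[6:],s[13:]  1  'b'
  19  s[13:],s[18:]  4  'bbaa'
  20  s[18:],s[5:]  5  'bbaab'
  21  s[5:],s[12:]  2  'bb'
  22  s[12:],s[11:]  3  'bbb'
  23  s[11:],s[10:]  4  'bbbb'
  24  s[10:],s[9:]  5  'bbbbb'

n(n+1)/2 = 25·26/2 = 325
Σ LCP = 0 + 1 + 2 + 3 + 8 + 2 + 3 + 7 + 4 + 1 + 2 + 6 + 3 + 0 + 3 + 4 + 3 + 4 + 1 + 4 + 5 + 2 + 3 + 4 + 5 = 80
distinct = 325 − 80 = 245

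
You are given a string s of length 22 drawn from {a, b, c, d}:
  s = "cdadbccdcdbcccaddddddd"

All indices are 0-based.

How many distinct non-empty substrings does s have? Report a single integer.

rank→(start, suffix):
  0 → (2, 'adbccdcdbcccaddddddd')
  1 → (14, 'addddddd')
  2 → (10, 'bcccaddddddd')
  3 → (4, 'bccdcdbcccaddddddd')
  4 → (13, 'caddddddd')
  5 → (12, 'ccaddddddd')
  6 → (11, 'cccaddddddd')
  7 → (5, 'ccdcdbcccaddddddd')
  8 → (0, 'cdadbccdcdbcccaddddddd')
  9 → (8, 'cdbcccaddddddd')
  10 → (6, 'cdcdbcccaddddddd')
  11 → (21, 'd')
  12 → (1, 'dadbccdcdbcccaddddddd')
  13 → (9, 'dbcccaddddddd')
  14 → (3, 'dbccdcdbcccaddddddd')
  15 → (7, 'dcdbcccaddddddd')
  16 → (20, 'dd')
  17 → (19, 'ddd')
  18 → (18, 'dddd')
  19 → (17, 'ddddd')
  20 → (16, 'dddddd')
  21 → (15, 'ddddddd')

SA = [2, 14, 10, 4, 13, 12, 11, 5, 0, 8, 6, 21, 1, 9, 3, 7, 20, 19, 18, 17, 16, 15]
i: (SA[i-1],SA[i]) lcp shared
  1: (2,14) 2 'ad'
  2: (14,10) 0 ''
  3: (10,4) 3 'bcc'
  4: (4,13) 0 ''
  5: (13,12) 1 'c'
  6: (12,11) 2 'cc'
  7: (11,5) 2 'cc'
  8: (5,0) 1 'c'
  9: (0,8) 2 'cd'
  10: (8,6) 2 'cd'
  11: (6,21) 0 ''
  12: (21,1) 1 'd'
  13: (1,9) 1 'd'
  14: (9,3) 4 'dbcc'
  15: (3,7) 1 'd'
  16: (7,20) 1 'd'
  17: (20,19) 2 'dd'
  18: (19,18) 3 'ddd'
  19: (18,17) 4 'dddd'
  20: (17,16) 5 'ddddd'
  21: (16,15) 6 'dddddd'

n(n+1)/2 = 22·23/2 = 253
Σ LCP = 0 + 2 + 0 + 3 + 0 + 1 + 2 + 2 + 1 + 2 + 2 + 0 + 1 + 1 + 4 + 1 + 1 + 2 + 3 + 4 + 5 + 6 = 43
distinct = 253 − 43 = 210

210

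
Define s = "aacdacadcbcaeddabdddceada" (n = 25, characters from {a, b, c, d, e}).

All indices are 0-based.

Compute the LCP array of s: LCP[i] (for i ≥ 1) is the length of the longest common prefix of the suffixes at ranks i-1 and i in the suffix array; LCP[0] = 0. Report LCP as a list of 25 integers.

[0, 1, 1, 1, 2, 1, 2, 1, 0, 1, 0, 2, 1, 1, 1, 0, 2, 2, 1, 2, 1, 2, 2, 0, 1]

rank→(start, suffix):
  0 → (24, 'a')
  1 → (0, 'aacdacadcbcaeddabdddceada')
  2 → (15, 'abdddceada')
  3 → (4, 'acadcbcaeddabdddceada')
  4 → (1, 'acdacadcbcaeddabdddceada')
  5 → (22, 'ada')
  6 → (6, 'adcbcaeddabdddceada')
  7 → (11, 'aeddabdddceada')
  8 → (9, 'bcaeddabdddceada')
  9 → (16, 'bdddceada')
  10 → (5, 'cadcbcaeddabdddceada')
  11 → (10, 'caeddabdddceada')
  12 → (8, 'cbcaeddabdddceada')
  13 → (2, 'cdacadcbcaeddabdddceada')
  14 → (20, 'ceada')
  15 → (23, 'da')
  16 → (14, 'dabdddceada')
  17 → (3, 'dacadcbcaeddabdddceada')
  18 → (7, 'dcbcaeddabdddceada')
  19 → (19, 'dceada')
  20 → (13, 'ddabdddceada')
  21 → (18, 'ddceada')
  22 → (17, 'dddceada')
  23 → (21, 'eada')
  24 → (12, 'eddabdddceada')

SA = [24, 0, 15, 4, 1, 22, 6, 11, 9, 16, 5, 10, 8, 2, 20, 23, 14, 3, 7, 19, 13, 18, 17, 21, 12]
rank  pair      lcp
   1  s[24:],s[0:]  1  'a'
   2  s[0:],s[15:]  1  'a'
   3  s[15:],s[4:]  1  'a'
   4  s[4:],s[1:]  2  'ac'
   5  s[1:],s[22:]  1  'a'
   6  s[22:],s[6:]  2  'ad'
   7  s[6:],s[11:]  1  'a'
   8  s[11:],s[9:]  0  ''
   9  s[9:],s[16:]  1  'b'
  10  s[16:],s[5:]  0  ''
  11  s[5:],s[10:]  2  'ca'
  12  s[10:],s[8:]  1  'c'
  13  s[8:],s[2:]  1  'c'
  14  s[2:],s[20:]  1  'c'
  15  s[20:],s[23:]  0  ''
  16  s[23:],s[14:]  2  'da'
  17  s[14:],s[3:]  2  'da'
  18  s[3:],s[7:]  1  'd'
  19  s[7:],s[19:]  2  'dc'
  20  s[19:],s[13:]  1  'd'
  21  s[13:],s[18:]  2  'dd'
  22  s[18:],s[17:]  2  'dd'
  23  s[17:],s[21:]  0  ''
  24  s[21:],s[12:]  1  'e'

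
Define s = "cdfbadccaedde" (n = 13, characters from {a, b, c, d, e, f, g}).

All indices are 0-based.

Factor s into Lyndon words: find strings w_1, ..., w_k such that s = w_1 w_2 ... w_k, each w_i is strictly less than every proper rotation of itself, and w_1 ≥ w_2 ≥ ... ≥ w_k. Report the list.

["cdf", "b", "adccaedde"]

emit factor 1: 'cdf' (i=0, period=3)
emit factor 2: 'b' (i=3, period=1)
emit factor 3: 'adccaedde' (i=4, period=9)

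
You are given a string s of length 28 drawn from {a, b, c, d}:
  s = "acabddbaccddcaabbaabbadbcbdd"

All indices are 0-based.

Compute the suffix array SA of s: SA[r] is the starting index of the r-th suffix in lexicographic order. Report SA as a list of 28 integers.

[13, 17, 14, 18, 2, 0, 7, 21, 16, 6, 20, 15, 19, 23, 25, 3, 12, 1, 24, 8, 9, 27, 5, 22, 11, 26, 4, 10]

rank→(start, suffix):
  0 → (13, 'aabbaabbadbcbdd')
  1 → (17, 'aabbadbcbdd')
  2 → (14, 'abbaabbadbcbdd')
  3 → (18, 'abbadbcbdd')
  4 → (2, 'abddbaccddcaabbaabbadbcbdd')
  5 → (0, 'acabddbaccddcaabbaabbadbcbdd')
  6 → (7, 'accddcaabbaabbadbcbdd')
  7 → (21, 'adbcbdd')
  8 → (16, 'baabbadbcbdd')
  9 → (6, 'baccddcaabbaabbadbcbdd')
  10 → (20, 'badbcbdd')
  11 → (15, 'bbaabbadbcbdd')
  12 → (19, 'bbadbcbdd')
  13 → (23, 'bcbdd')
  14 → (25, 'bdd')
  15 → (3, 'bddbaccddcaabbaabbadbcbdd')
  16 → (12, 'caabbaabbadbcbdd')
  17 → (1, 'cabddbaccddcaabbaabbadbcbdd')
  18 → (24, 'cbdd')
  19 → (8, 'ccddcaabbaabbadbcbdd')
  20 → (9, 'cddcaabbaabbadbcbdd')
  21 → (27, 'd')
  22 → (5, 'dbaccddcaabbaabbadbcbdd')
  23 → (22, 'dbcbdd')
  24 → (11, 'dcaabbaabbadbcbdd')
  25 → (26, 'dd')
  26 → (4, 'ddbaccddcaabbaabbadbcbdd')
  27 → (10, 'ddcaabbaabbadbcbdd')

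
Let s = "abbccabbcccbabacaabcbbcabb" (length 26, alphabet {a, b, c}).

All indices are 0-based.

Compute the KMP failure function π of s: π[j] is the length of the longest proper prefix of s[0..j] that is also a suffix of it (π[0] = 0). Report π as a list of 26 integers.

π[0] = 0
j=1 s[j]='b': π[1]=0 (border '')
j=2 s[j]='b': π[2]=0 (border '')
j=3 s[j]='c': π[3]=0 (border '')
j=4 s[j]='c': π[4]=0 (border '')
j=5 s[j]='a': π[5]=1 (border 'a')
j=6 s[j]='b': π[6]=2 (border 'ab')
j=7 s[j]='b': π[7]=3 (border 'abb')
j=8 s[j]='c': π[8]=4 (border 'abbc')
j=9 s[j]='c': π[9]=5 (border 'abbcc')
j=10 s[j]='c': k: 5→0; π[10]=0 (border '')
j=11 s[j]='b': π[11]=0 (border '')
j=12 s[j]='a': π[12]=1 (border 'a')
j=13 s[j]='b': π[13]=2 (border 'ab')
j=14 s[j]='a': k: 2→0; π[14]=1 (border 'a')
j=15 s[j]='c': k: 1→0; π[15]=0 (border '')
j=16 s[j]='a': π[16]=1 (border 'a')
j=17 s[j]='a': k: 1→0; π[17]=1 (border 'a')
j=18 s[j]='b': π[18]=2 (border 'ab')
j=19 s[j]='c': k: 2→0; π[19]=0 (border '')
j=20 s[j]='b': π[20]=0 (border '')
j=21 s[j]='b': π[21]=0 (border '')
j=22 s[j]='c': π[22]=0 (border '')
j=23 s[j]='a': π[23]=1 (border 'a')
j=24 s[j]='b': π[24]=2 (border 'ab')
j=25 s[j]='b': π[25]=3 (border 'abb')

[0, 0, 0, 0, 0, 1, 2, 3, 4, 5, 0, 0, 1, 2, 1, 0, 1, 1, 2, 0, 0, 0, 0, 1, 2, 3]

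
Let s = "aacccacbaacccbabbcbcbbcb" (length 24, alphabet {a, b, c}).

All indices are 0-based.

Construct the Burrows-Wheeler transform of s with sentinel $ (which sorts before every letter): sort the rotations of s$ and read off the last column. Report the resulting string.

b$bbcaaccccabcbcbacbbccaa

rank  rotation                   last
    0  $aacccacbaacccbabbcbcbbcb  b
    1  aacccacbaacccbabbcbcbbcb$  $
    2  aacccbabbcbcbbcb$aacccacb  b
    3  abbcbcbbcb$aacccacbaacccb  b
    4  acbaacccbabbcbcbbcb$aaccc  c
    5  acccacbaacccbabbcbcbbcb$a  a
    6  acccbabbcbcbbcb$aacccacba  a
    7  b$aacccacbaacccbabbcbcbbc  c
    8  baacccbabbcbcbbcb$aacccac  c
    9  babbcbcbbcb$aacccacbaaccc  c
   10  bbcb$aacccacbaacccbabbcbc  c
   11  bbcbcbbcb$aacccacbaacccba  a
   12  bcb$aacccacbaacccbabbcbcb  b
   13  bcbbcb$aacccacbaacccbabbc  c
   14  bcbcbbcb$aacccacbaacccbab  b
   15  cacbaacccbabbcbcbbcb$aacc  c
   16  cb$aacccacbaacccbabbcbcbb  b
   17  cbaacccbabbcbcbbcb$aaccca  a
   18  cbabbcbcbbcb$aacccacbaacc  c
   19  cbbcb$aacccacbaacccbabbcb  b
   20  cbcbbcb$aacccacbaacccbabb  b
   21  ccacbaacccbabbcbcbbcb$aac  c
   22  ccbabbcbcbbcb$aacccacbaac  c
   23  cccacbaacccbabbcbcbbcb$aa  a
   24  cccbabbcbcbbcb$aacccacbaa  a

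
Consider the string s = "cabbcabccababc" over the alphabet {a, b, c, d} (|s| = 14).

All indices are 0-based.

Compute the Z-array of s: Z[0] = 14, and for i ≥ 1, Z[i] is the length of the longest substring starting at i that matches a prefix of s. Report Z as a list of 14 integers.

Z[0]=14
i=1: outside box; Z[1]=0
i=2: outside box; Z[2]=0
i=3: outside box; Z[3]=0
i=4: outside box; Z[4]=3 grow→box=[4,7)
i=5: min(r-i=2, Z[1]=0)=0; Z[5]=0
i=6: min(r-i=1, Z[2]=0)=0; Z[6]=0
i=7: outside box; Z[7]=1 grow→box=[7,8)
i=8: outside box; Z[8]=3 grow→box=[8,11)
i=9: min(r-i=2, Z[1]=0)=0; Z[9]=0
i=10: min(r-i=1, Z[2]=0)=0; Z[10]=0
i=11: outside box; Z[11]=0
i=12: outside box; Z[12]=0
i=13: outside box; Z[13]=1 grow→box=[13,14)

[14, 0, 0, 0, 3, 0, 0, 1, 3, 0, 0, 0, 0, 1]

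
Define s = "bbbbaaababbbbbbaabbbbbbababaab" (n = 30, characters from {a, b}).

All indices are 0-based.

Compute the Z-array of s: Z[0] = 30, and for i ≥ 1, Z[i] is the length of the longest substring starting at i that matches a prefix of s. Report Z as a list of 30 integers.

Z[0]=30
i=1: i≥r, start 0; Z[1]=3 grow→box=[1,4)
i=2: min(r-i=2, Z[1]=3)=2; Z[2]=2
i=3: min(r-i=1, Z[2]=2)=1; Z[3]=1
i=4: i≥r, start 0; Z[4]=0
i=5: i≥r, start 0; Z[5]=0
i=6: i≥r, start 0; Z[6]=0
i=7: i≥r, start 0; Z[7]=1 grow→box=[7,8)
i=8: i≥r, start 0; Z[8]=0
i=9: i≥r, start 0; Z[9]=4 grow→box=[9,13)
i=10: min(r-i=3, Z[1]=3)=3; Z[10]=4 grow→box=[10,14)
i=11: min(r-i=3, Z[1]=3)=3; Z[11]=6 grow→box=[11,17)
i=12: min(r-i=5, Z[1]=3)=3; Z[12]=3
i=13: min(r-i=4, Z[2]=2)=2; Z[13]=2
i=14: min(r-i=3, Z[3]=1)=1; Z[14]=1
i=15: min(r-i=2, Z[4]=0)=0; Z[15]=0
i=16: min(r-i=1, Z[5]=0)=0; Z[16]=0
i=17: i≥r, start 0; Z[17]=4 grow→box=[17,21)
i=18: min(r-i=3, Z[1]=3)=3; Z[18]=4 grow→box=[18,22)
i=19: min(r-i=3, Z[1]=3)=3; Z[19]=5 grow→box=[19,24)
i=20: min(r-i=4, Z[1]=3)=3; Z[20]=3
i=21: min(r-i=3, Z[2]=2)=2; Z[21]=2
i=22: min(r-i=2, Z[3]=1)=1; Z[22]=1
i=23: min(r-i=1, Z[4]=0)=0; Z[23]=0
i=24: i≥r, start 0; Z[24]=1 grow→box=[24,25)
i=25: i≥r, start 0; Z[25]=0
i=26: i≥r, start 0; Z[26]=1 grow→box=[26,27)
i=27: i≥r, start 0; Z[27]=0
i=28: i≥r, start 0; Z[28]=0
i=29: i≥r, start 0; Z[29]=1 grow→box=[29,30)

[30, 3, 2, 1, 0, 0, 0, 1, 0, 4, 4, 6, 3, 2, 1, 0, 0, 4, 4, 5, 3, 2, 1, 0, 1, 0, 1, 0, 0, 1]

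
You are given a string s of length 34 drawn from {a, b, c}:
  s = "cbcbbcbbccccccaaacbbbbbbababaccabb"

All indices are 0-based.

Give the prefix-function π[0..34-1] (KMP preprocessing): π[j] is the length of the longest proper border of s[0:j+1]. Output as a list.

[0, 0, 1, 2, 0, 1, 2, 0, 1, 1, 1, 1, 1, 1, 0, 0, 0, 1, 2, 0, 0, 0, 0, 0, 0, 0, 0, 0, 0, 1, 1, 0, 0, 0]

π[0] = 0
j=1 s[j]='b': π[1]=0 (border '')
j=2 s[j]='c': π[2]=1 (border 'c')
j=3 s[j]='b': π[3]=2 (border 'cb')
j=4 s[j]='b': k: 2→0; π[4]=0 (border '')
j=5 s[j]='c': π[5]=1 (border 'c')
j=6 s[j]='b': π[6]=2 (border 'cb')
j=7 s[j]='b': k: 2→0; π[7]=0 (border '')
j=8 s[j]='c': π[8]=1 (border 'c')
j=9 s[j]='c': k: 1→0; π[9]=1 (border 'c')
j=10 s[j]='c': k: 1→0; π[10]=1 (border 'c')
j=11 s[j]='c': k: 1→0; π[11]=1 (border 'c')
j=12 s[j]='c': k: 1→0; π[12]=1 (border 'c')
j=13 s[j]='c': k: 1→0; π[13]=1 (border 'c')
j=14 s[j]='a': k: 1→0; π[14]=0 (border '')
j=15 s[j]='a': π[15]=0 (border '')
j=16 s[j]='a': π[16]=0 (border '')
j=17 s[j]='c': π[17]=1 (border 'c')
j=18 s[j]='b': π[18]=2 (border 'cb')
j=19 s[j]='b': k: 2→0; π[19]=0 (border '')
j=20 s[j]='b': π[20]=0 (border '')
j=21 s[j]='b': π[21]=0 (border '')
j=22 s[j]='b': π[22]=0 (border '')
j=23 s[j]='b': π[23]=0 (border '')
j=24 s[j]='a': π[24]=0 (border '')
j=25 s[j]='b': π[25]=0 (border '')
j=26 s[j]='a': π[26]=0 (border '')
j=27 s[j]='b': π[27]=0 (border '')
j=28 s[j]='a': π[28]=0 (border '')
j=29 s[j]='c': π[29]=1 (border 'c')
j=30 s[j]='c': k: 1→0; π[30]=1 (border 'c')
j=31 s[j]='a': k: 1→0; π[31]=0 (border '')
j=32 s[j]='b': π[32]=0 (border '')
j=33 s[j]='b': π[33]=0 (border '')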